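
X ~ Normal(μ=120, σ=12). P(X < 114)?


z = (114-120)/12 = -0.5
P(Z < -0.5) = 0.3085

P(X < 114) ≈ 0.3085


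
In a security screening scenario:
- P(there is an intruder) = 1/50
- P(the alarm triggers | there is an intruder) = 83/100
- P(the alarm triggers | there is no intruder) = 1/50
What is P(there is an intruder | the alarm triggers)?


Using Bayes' theorem:
P(A|B) = P(B|A)·P(A) / P(B)

P(the alarm triggers) = 83/100 × 1/50 + 1/50 × 49/50
= 83/5000 + 49/2500 = 181/5000

P(there is an intruder|the alarm triggers) = (83/5000) / (181/5000) = 83/181

P(there is an intruder|the alarm triggers) = 83/181 ≈ 45.86%


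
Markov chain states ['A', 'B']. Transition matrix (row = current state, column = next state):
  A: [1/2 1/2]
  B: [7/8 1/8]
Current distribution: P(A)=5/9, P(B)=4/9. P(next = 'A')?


P(next=A) = Σᵢ P(now=i)×P(i→A)
= 5/9×1/2 + 4/9×7/8
= 5/18 + 7/18 = 2/3

P = 2/3 ≈ 0.6667


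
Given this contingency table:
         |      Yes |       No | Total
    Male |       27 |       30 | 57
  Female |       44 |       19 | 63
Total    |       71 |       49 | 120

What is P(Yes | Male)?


P(Yes | Male) = 27/(27+30) = 27/57 = 9/19

P(Yes|Male) = 9/19 ≈ 47.37%


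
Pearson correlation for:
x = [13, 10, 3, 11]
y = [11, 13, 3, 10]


n=4, Σx=37, Σy=37, Σxy=392, Σx²=399, Σy²=399
r = (4×392 - 37×37)/√((4×399 - 37²)(4×399 - 37²))
= 199/√(227×227) = 199/√51529 ≈ 199/227.0000 ≈ 0.8767

r ≈ 0.8767


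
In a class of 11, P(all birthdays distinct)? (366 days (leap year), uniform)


P(all different) = Π(366-i)/366 for i=0..10
= (366/366)×(365/366)×...×(356/366)
= 0.859219

P ≈ 0.8592 ≈ 85.92%


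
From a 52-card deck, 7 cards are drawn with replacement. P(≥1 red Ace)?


P(not a red Ace) = 50/52 = 25/26
P(none in 7 draws) = (25/26)^7 = 6103515625/8031810176
P(≥1 red Ace) = 1 - 6103515625/8031810176 = 1928294551/8031810176

P = 1928294551/8031810176 ≈ 24.01%


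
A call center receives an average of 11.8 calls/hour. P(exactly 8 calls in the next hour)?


Poisson(λ=11.8): P(X=8) = e^(-λ)×λ^k/k!
= e^(-11.8) × 11.8^8 / 8!
≈ 7.504557915e-06 × 375885920.267 / 40320 ≈ 0.069962

P(X=8) ≈ 0.069962 ≈ 7.00%


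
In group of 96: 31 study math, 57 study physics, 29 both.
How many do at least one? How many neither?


|A∪B| = 31+57-29 = 59
Neither = 96-59 = 37

At least one: 59; Neither: 37


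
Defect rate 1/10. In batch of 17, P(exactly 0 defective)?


Binomial: P(X=0) = C(17,0)×p^0×(1-p)^17
= 1 × 1 × 16677181699666569/100000000000000000 = 16677181699666569/100000000000000000

P(X=0) = 16677181699666569/100000000000000000 ≈ 16.68%


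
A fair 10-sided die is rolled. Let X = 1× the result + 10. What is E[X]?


E[die] = (1+10)/2 = 11/2
E[X] = 1×11/2 + 10 = 31/2

E[X] = 31/2


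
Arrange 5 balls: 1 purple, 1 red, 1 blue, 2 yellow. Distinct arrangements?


5!/(1!×1!×1!×2!) = 60

60


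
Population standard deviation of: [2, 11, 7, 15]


Mean = 35/4
  (2-35/4)²=729/16
  (11-35/4)²=81/16
  (7-35/4)²=49/16
  (15-35/4)²=625/16
Σ(x-μ)² = 371/4
σ² = (371/4)/4 = 371/16

σ = √(371/16) ≈ 4.8153


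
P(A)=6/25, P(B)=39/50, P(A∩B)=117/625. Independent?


P(A)×P(B) = 117/625
P(A∩B) = 117/625
Equal ✓ → Independent

Yes, independent


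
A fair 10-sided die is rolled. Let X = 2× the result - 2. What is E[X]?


E[die] = (1+10)/2 = 11/2
E[X] = 2×11/2 - 2 = 9

E[X] = 9


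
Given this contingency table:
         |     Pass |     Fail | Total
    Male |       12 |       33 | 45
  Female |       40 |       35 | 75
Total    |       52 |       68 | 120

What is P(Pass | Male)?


P(Pass | Male) = 12/(12+33) = 12/45 = 4/15

P(Pass|Male) = 4/15 ≈ 26.67%


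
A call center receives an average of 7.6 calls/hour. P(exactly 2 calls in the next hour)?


Poisson(λ=7.6): P(X=2) = e^(-λ)×λ^k/k!
= e^(-7.6) × 7.6^2 / 2!
≈ 0.0005004514334 × 57.76 / 2 ≈ 0.014453

P(X=2) ≈ 0.014453 ≈ 1.45%


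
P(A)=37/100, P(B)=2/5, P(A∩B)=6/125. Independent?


P(A)×P(B) = 37/250
P(A∩B) = 6/125
Not equal → NOT independent

No, not independent


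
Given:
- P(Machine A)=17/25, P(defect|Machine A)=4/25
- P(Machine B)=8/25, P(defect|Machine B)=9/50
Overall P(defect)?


P(B) = Σ P(B|Aᵢ)×P(Aᵢ)
  4/25×17/25 = 68/625
  9/50×8/25 = 36/625
Sum = 104/625

P(defect) = 104/625 ≈ 16.64%


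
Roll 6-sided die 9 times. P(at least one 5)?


P(no 5)^9 = (5/6)^9 = 1953125/10077696
P(≥1) = 1 - 1953125/10077696 = 8124571/10077696

P = 8124571/10077696 ≈ 80.62%


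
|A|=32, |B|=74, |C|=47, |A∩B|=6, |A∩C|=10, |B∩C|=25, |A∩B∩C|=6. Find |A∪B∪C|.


|A∪B∪C| = 32+74+47-6-10-25+6 = 118

|A∪B∪C| = 118


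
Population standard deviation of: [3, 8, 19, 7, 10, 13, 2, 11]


Mean = 73/8
  (3-73/8)²=2401/64
  (8-73/8)²=81/64
  (19-73/8)²=6241/64
  (7-73/8)²=289/64
  (10-73/8)²=49/64
  (13-73/8)²=961/64
  (2-73/8)²=3249/64
  (11-73/8)²=225/64
Σ(x-μ)² = 1687/8
σ² = (1687/8)/8 = 1687/64

σ = √(1687/64) ≈ 5.1341


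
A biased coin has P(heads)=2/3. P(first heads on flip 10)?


Geometric: P(X=10) = (1-p)^(k-1)×p = (1/3)^9×2/3 = 2/59049

P(X=10) = 2/59049 ≈ 0.00%


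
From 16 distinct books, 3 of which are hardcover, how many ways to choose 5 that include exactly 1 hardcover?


Choose 1 of the 3 hardcovers and 4 of the other 13 books:
C(3,1)×C(13,4) = 3×715 = 2145

2145


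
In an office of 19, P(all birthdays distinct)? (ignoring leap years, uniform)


P(all different) = Π(365-i)/365 for i=0..18
= (365/365)×(364/365)×...×(347/365)
= 0.620881

P ≈ 0.6209 ≈ 62.09%


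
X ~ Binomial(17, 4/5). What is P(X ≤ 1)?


P(X ≤ 1) = Σ P(X=i) for i=0..1
P(X=0) = 1/762939453125
P(X=1) = 68/762939453125
Sum = 69/762939453125

P(X ≤ 1) = 69/762939453125 ≈ 0.00%


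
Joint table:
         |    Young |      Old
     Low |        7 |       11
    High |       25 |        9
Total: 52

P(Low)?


P(Low) = (7+11)/52 = 18/52 = 9/26

P(Low) = 9/26 ≈ 34.62%


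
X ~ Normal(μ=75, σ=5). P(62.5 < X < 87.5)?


z₁=(62.5-75)/5=-2.5, z₂=(87.5-75)/5=2.5
P = Φ(2.5) - Φ(-2.5) = 0.993790 - 0.006210 = 0.987580 ≈ 0.9876

P(62.5 < X < 87.5) ≈ 0.9876


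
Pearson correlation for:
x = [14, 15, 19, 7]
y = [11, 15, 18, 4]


n=4, Σx=55, Σy=48, Σxy=749, Σx²=831, Σy²=686
r = (4×749 - 55×48)/√((4×831 - 55²)(4×686 - 48²))
= 356/√(299×440) = 356/√131560 ≈ 356/362.7120 ≈ 0.9815

r ≈ 0.9815


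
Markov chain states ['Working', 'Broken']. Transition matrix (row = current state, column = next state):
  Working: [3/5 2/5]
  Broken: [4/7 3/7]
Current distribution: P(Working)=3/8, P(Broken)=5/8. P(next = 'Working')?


P(next=Working) = Σᵢ P(now=i)×P(i→Working)
= 3/8×3/5 + 5/8×4/7
= 9/40 + 5/14 = 163/280

P = 163/280 ≈ 0.5821


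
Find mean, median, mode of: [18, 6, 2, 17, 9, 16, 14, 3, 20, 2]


Sorted: [2, 2, 3, 6, 9, 14, 16, 17, 18, 20]
Mean = 107/10
Median = 23/2
Freq: {18: 1, 6: 1, 2: 2, 17: 1, 9: 1, 16: 1, 14: 1, 3: 1, 20: 1}
Mode: [2]

Mean=107/10, Median=23/2, Mode=2


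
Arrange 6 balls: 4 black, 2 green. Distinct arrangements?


6!/(4!×2!) = 15

15


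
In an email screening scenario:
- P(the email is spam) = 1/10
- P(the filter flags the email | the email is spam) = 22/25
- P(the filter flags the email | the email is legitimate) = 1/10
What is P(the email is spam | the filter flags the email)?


Using Bayes' theorem:
P(A|B) = P(B|A)·P(A) / P(B)

P(the filter flags the email) = 22/25 × 1/10 + 1/10 × 9/10
= 11/125 + 9/100 = 89/500

P(the email is spam|the filter flags the email) = (11/125) / (89/500) = 44/89

P(the email is spam|the filter flags the email) = 44/89 ≈ 49.44%


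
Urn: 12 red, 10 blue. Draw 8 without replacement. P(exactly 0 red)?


Hypergeometric: C(12,0)×C(10,8)/C(22,8)
= 1×45/319770 = 1/7106

P(X=0) = 1/7106 ≈ 0.01%


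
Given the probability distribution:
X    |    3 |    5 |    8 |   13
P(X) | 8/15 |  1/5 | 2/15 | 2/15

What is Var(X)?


E[X] = 27/5
E[X²] = 613/15
Var(X) = E[X²] - (E[X])² = 613/15 - 729/25 = 878/75

Var(X) = 878/75 ≈ 11.7067


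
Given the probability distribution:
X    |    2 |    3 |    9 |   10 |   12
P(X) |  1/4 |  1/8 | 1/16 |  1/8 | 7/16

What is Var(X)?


E[X] = 127/16
E[X²] = 1323/16
Var(X) = E[X²] - (E[X])² = 1323/16 - 16129/256 = 5039/256

Var(X) = 5039/256 ≈ 19.6836


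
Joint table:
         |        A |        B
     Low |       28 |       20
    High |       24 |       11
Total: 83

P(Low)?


P(Low) = (28+20)/83 = 48/83

P(Low) = 48/83 ≈ 57.83%


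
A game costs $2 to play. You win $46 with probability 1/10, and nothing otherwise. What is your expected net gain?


E[gain] = (46-2)×1/10 + (-2)×9/10
= 22/5 - 9/5 = 13/5

Expected net gain = $13/5 ≈ $2.60


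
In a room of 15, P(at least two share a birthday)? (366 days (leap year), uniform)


P(all different) = Π(366-i)/366 for i=0..14
= 0.747702
P(match) = 1 - 0.747702 = 0.252298

P ≈ 0.2523 ≈ 25.23%


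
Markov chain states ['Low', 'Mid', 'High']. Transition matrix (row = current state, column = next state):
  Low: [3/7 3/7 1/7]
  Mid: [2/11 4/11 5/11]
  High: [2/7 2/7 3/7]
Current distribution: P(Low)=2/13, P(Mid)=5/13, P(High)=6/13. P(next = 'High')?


P(next=High) = Σᵢ P(now=i)×P(i→High)
= 2/13×1/7 + 5/13×5/11 + 6/13×3/7
= 2/91 + 25/143 + 18/91 = 395/1001

P = 395/1001 ≈ 0.3946


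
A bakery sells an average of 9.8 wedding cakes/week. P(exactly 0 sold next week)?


Poisson(λ=9.8): P(X=0) = e^(-λ)×λ^k/k!
= e^(-9.8) × 9.8^0 / 0!
≈ 5.545159943e-05 × 1 / 1 ≈ 0.000055

P(X=0) ≈ 0.000055 ≈ 0.01%


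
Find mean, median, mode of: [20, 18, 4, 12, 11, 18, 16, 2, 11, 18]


Sorted: [2, 4, 11, 11, 12, 16, 18, 18, 18, 20]
Mean = 130/10 = 13
Median = 14
Freq: {20: 1, 18: 3, 4: 1, 12: 1, 11: 2, 16: 1, 2: 1}
Mode: [18]

Mean=13, Median=14, Mode=18


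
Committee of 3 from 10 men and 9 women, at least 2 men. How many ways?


Count by #men:
  2M,1W: C(10,2)×C(9,1)=405
  3M,0W: C(10,3)×C(9,0)=120
Total = 525

525


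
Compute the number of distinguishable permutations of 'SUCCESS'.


Letters: 7, freq: {'S': 3, 'U': 1, 'C': 2, 'E': 1}
7!/(3!×1!×2!×1!) = 5040/12 = 420

420


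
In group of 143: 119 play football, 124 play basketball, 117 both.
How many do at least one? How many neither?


|A∪B| = 119+124-117 = 126
Neither = 143-126 = 17

At least one: 126; Neither: 17


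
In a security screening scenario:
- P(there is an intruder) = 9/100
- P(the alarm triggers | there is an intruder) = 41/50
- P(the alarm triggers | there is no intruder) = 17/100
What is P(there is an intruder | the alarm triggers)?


Using Bayes' theorem:
P(A|B) = P(B|A)·P(A) / P(B)

P(the alarm triggers) = 41/50 × 9/100 + 17/100 × 91/100
= 369/5000 + 1547/10000 = 457/2000

P(there is an intruder|the alarm triggers) = (369/5000) / (457/2000) = 738/2285

P(there is an intruder|the alarm triggers) = 738/2285 ≈ 32.30%


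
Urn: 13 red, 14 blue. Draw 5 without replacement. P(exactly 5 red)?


Hypergeometric: C(13,5)×C(14,0)/C(27,5)
= 1287×1/80730 = 11/690

P(X=5) = 11/690 ≈ 1.59%


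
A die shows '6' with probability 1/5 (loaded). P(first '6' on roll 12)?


Geometric: P(X=12) = (1-p)^(k-1)×p = (4/5)^11×1/5 = 4194304/244140625

P(X=12) = 4194304/244140625 ≈ 1.72%


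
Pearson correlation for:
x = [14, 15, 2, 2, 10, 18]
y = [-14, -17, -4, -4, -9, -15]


n=6, Σx=61, Σy=-63, Σxy=-827, Σx²=853, Σy²=823
r = (6×(-827) - 61×(-63))/√((6×853 - 61²)(6×823 - (-63)²))
= -1119/√(1397×969) = -1119/√1353693 ≈ -1119/1163.4831 ≈ -0.9618

r ≈ -0.9618


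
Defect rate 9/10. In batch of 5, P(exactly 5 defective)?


Binomial: P(X=5) = C(5,5)×p^5×(1-p)^0
= 1 × 59049/100000 × 1 = 59049/100000

P(X=5) = 59049/100000 ≈ 59.05%


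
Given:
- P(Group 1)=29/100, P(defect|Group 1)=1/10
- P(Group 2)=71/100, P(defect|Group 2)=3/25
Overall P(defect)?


P(B) = Σ P(B|Aᵢ)×P(Aᵢ)
  1/10×29/100 = 29/1000
  3/25×71/100 = 213/2500
Sum = 571/5000

P(defect) = 571/5000 ≈ 11.42%


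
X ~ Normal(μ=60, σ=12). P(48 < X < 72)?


z₁=(48-60)/12=-1.0, z₂=(72-60)/12=1.0
P = Φ(1.0) - Φ(-1.0) = 0.841345 - 0.158655 = 0.682690 ≈ 0.6827

P(48 < X < 72) ≈ 0.6827


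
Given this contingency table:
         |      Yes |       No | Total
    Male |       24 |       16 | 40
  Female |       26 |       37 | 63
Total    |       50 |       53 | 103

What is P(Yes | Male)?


P(Yes | Male) = 24/(24+16) = 24/40 = 3/5

P(Yes|Male) = 3/5 ≈ 60.00%


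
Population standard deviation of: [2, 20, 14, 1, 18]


Mean = 55/5 = 11
  (2-11)²=81
  (20-11)²=81
  (14-11)²=9
  (1-11)²=100
  (18-11)²=49
Σ(x-μ)² = 320
σ² = 320/5 = 64

σ = √(64) ≈ 8.0000


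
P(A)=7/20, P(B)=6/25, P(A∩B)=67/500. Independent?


P(A)×P(B) = 21/250
P(A∩B) = 67/500
Not equal → NOT independent

No, not independent


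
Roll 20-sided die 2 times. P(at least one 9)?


P(no 9)^2 = (19/20)^2 = 361/400
P(≥1) = 1 - 361/400 = 39/400

P = 39/400 ≈ 9.75%


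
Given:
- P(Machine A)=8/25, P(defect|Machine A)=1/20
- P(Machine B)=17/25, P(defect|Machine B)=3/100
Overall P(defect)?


P(B) = Σ P(B|Aᵢ)×P(Aᵢ)
  1/20×8/25 = 2/125
  3/100×17/25 = 51/2500
Sum = 91/2500

P(defect) = 91/2500 ≈ 3.64%


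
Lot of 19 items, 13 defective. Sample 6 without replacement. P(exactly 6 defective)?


Hypergeometric: C(13,6)×C(6,0)/C(19,6)
= 1716×1/27132 = 143/2261

P(X=6) = 143/2261 ≈ 6.32%


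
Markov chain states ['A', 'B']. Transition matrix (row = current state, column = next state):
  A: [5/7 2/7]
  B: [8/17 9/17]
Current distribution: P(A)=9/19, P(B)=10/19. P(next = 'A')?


P(next=A) = Σᵢ P(now=i)×P(i→A)
= 9/19×5/7 + 10/19×8/17
= 45/133 + 80/323 = 1325/2261

P = 1325/2261 ≈ 0.5860


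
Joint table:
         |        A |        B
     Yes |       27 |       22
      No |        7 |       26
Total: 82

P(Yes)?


P(Yes) = (27+22)/82 = 49/82

P(Yes) = 49/82 ≈ 59.76%


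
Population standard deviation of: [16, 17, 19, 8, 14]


Mean = 74/5
  (16-74/5)²=36/25
  (17-74/5)²=121/25
  (19-74/5)²=441/25
  (8-74/5)²=1156/25
  (14-74/5)²=16/25
Σ(x-μ)² = 354/5
σ² = (354/5)/5 = 354/25

σ = √(354/25) ≈ 3.7630


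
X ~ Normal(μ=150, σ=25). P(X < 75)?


z = (75-150)/25 = -3.0
P(Z < -3.0) = 0.0013

P(X < 75) ≈ 0.0013


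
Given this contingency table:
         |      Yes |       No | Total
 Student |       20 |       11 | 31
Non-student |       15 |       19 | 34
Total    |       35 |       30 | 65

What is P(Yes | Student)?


P(Yes | Student) = 20/(20+11) = 20/31

P(Yes|Student) = 20/31 ≈ 64.52%


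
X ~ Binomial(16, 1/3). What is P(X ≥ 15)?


P(X ≥ 15) = Σ P(X=i) for i=15..16
P(X=15) = 32/43046721
P(X=16) = 1/43046721
Sum = 11/14348907

P(X ≥ 15) = 11/14348907 ≈ 0.00%


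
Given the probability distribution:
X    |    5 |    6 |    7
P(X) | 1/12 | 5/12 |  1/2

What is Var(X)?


E[X] = 77/12
E[X²] = 499/12
Var(X) = E[X²] - (E[X])² = 499/12 - 5929/144 = 59/144

Var(X) = 59/144 ≈ 0.4097


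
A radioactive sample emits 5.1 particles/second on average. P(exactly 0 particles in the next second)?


Poisson(λ=5.1): P(X=0) = e^(-λ)×λ^k/k!
= e^(-5.1) × 5.1^0 / 0!
≈ 0.006096746566 × 1 / 1 ≈ 0.006097

P(X=0) ≈ 0.006097 ≈ 0.61%


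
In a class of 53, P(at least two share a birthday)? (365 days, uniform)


P(all different) = Π(365-i)/365 for i=0..52
= 0.018862
P(match) = 1 - 0.018862 = 0.981138

P ≈ 0.9811 ≈ 98.11%


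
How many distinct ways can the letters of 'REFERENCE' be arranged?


Letters: 9, freq: {'R': 2, 'E': 4, 'F': 1, 'N': 1, 'C': 1}
9!/(2!×4!×1!×1!×1!) = 362880/48 = 7560

7560


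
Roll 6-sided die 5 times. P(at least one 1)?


P(no 1)^5 = (5/6)^5 = 3125/7776
P(≥1) = 1 - 3125/7776 = 4651/7776

P = 4651/7776 ≈ 59.81%


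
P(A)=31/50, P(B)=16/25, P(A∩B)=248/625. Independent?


P(A)×P(B) = 248/625
P(A∩B) = 248/625
Equal ✓ → Independent

Yes, independent


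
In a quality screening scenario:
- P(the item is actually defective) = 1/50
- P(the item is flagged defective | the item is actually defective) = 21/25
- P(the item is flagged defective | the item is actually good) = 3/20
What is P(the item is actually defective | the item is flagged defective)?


Using Bayes' theorem:
P(A|B) = P(B|A)·P(A) / P(B)

P(the item is flagged defective) = 21/25 × 1/50 + 3/20 × 49/50
= 21/1250 + 147/1000 = 819/5000

P(the item is actually defective|the item is flagged defective) = (21/1250) / (819/5000) = 4/39

P(the item is actually defective|the item is flagged defective) = 4/39 ≈ 10.26%


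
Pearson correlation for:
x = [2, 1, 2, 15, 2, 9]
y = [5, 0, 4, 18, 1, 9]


n=6, Σx=31, Σy=37, Σxy=371, Σx²=319, Σy²=447
r = (6×371 - 31×37)/√((6×319 - 31²)(6×447 - 37²))
= 1079/√(953×1313) = 1079/√1251289 ≈ 1079/1118.6103 ≈ 0.9646

r ≈ 0.9646


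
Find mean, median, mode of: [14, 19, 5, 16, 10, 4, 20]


Sorted: [4, 5, 10, 14, 16, 19, 20]
Mean = 88/7
Median = 14
Freq: {14: 1, 19: 1, 5: 1, 16: 1, 10: 1, 4: 1, 20: 1}
Mode: No mode

Mean=88/7, Median=14, Mode=No mode


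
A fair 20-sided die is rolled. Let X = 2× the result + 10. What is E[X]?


E[die] = (1+20)/2 = 21/2
E[X] = 2×21/2 + 10 = 31

E[X] = 31


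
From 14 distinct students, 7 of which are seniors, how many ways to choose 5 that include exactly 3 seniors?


Choose 3 of the 7 seniors and 2 of the other 7 students:
C(7,3)×C(7,2) = 35×21 = 735

735


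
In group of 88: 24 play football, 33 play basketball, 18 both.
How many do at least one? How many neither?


|A∪B| = 24+33-18 = 39
Neither = 88-39 = 49

At least one: 39; Neither: 49


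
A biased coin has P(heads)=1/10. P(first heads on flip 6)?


Geometric: P(X=6) = (1-p)^(k-1)×p = (9/10)^5×1/10 = 59049/1000000

P(X=6) = 59049/1000000 ≈ 5.90%


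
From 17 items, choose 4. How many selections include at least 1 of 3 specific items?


Complement: C(17,4) - C(14,4) = 2380 - 1001 = 1379

1379


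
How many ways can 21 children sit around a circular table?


Circular arrangements of 21 distinct objects: fix one position to break rotational symmetry.
(n-1)! = 20! = 2432902008176640000

2432902008176640000


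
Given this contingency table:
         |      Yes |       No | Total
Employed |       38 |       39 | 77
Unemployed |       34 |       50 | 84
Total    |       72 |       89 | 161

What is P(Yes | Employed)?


P(Yes | Employed) = 38/(38+39) = 38/77

P(Yes|Employed) = 38/77 ≈ 49.35%


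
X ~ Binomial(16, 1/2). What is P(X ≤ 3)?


P(X ≤ 3) = Σ P(X=i) for i=0..3
P(X=0) = 1/65536
P(X=1) = 1/4096
P(X=2) = 15/8192
P(X=3) = 35/4096
Sum = 697/65536

P(X ≤ 3) = 697/65536 ≈ 1.06%


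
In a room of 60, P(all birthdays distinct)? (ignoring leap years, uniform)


P(all different) = Π(365-i)/365 for i=0..59
= (365/365)×(364/365)×...×(306/365)
= 0.005877

P ≈ 0.0059 ≈ 0.59%


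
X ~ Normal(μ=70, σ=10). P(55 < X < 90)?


z₁=(55-70)/10=-1.5, z₂=(90-70)/10=2.0
P = Φ(2.0) - Φ(-1.5) = 0.977250 - 0.066807 = 0.910443 ≈ 0.9104

P(55 < X < 90) ≈ 0.9104


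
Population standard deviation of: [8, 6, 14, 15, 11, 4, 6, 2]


Mean = 66/8 = 33/4
  (8-33/4)²=1/16
  (6-33/4)²=81/16
  (14-33/4)²=529/16
  (15-33/4)²=729/16
  (11-33/4)²=121/16
  (4-33/4)²=289/16
  (6-33/4)²=81/16
  (2-33/4)²=625/16
Σ(x-μ)² = 307/2
σ² = (307/2)/8 = 307/16

σ = √(307/16) ≈ 4.3804


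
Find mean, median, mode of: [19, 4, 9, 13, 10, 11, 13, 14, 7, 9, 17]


Sorted: [4, 7, 9, 9, 10, 11, 13, 13, 14, 17, 19]
Mean = 126/11
Median = 11
Freq: {19: 1, 4: 1, 9: 2, 13: 2, 10: 1, 11: 1, 14: 1, 7: 1, 17: 1}
Mode: [9, 13]

Mean=126/11, Median=11, Mode=[9, 13]


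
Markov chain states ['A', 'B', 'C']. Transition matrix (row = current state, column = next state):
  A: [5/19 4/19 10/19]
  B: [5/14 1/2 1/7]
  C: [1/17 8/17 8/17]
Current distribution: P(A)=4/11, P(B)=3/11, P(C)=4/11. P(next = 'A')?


P(next=A) = Σᵢ P(now=i)×P(i→A)
= 4/11×5/19 + 3/11×5/14 + 4/11×1/17
= 20/209 + 15/154 + 4/187 = 10669/49742

P = 10669/49742 ≈ 0.2145


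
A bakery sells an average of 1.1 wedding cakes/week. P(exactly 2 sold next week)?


Poisson(λ=1.1): P(X=2) = e^(-λ)×λ^k/k!
= e^(-1.1) × 1.1^2 / 2!
≈ 0.3328710837 × 1.21 / 2 ≈ 0.201387

P(X=2) ≈ 0.201387 ≈ 20.14%


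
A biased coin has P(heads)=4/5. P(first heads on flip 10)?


Geometric: P(X=10) = (1-p)^(k-1)×p = (1/5)^9×4/5 = 4/9765625

P(X=10) = 4/9765625 ≈ 0.00%


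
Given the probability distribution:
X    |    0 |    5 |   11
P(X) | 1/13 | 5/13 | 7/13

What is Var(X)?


E[X] = 102/13
E[X²] = 972/13
Var(X) = E[X²] - (E[X])² = 972/13 - 10404/169 = 2232/169

Var(X) = 2232/169 ≈ 13.2071


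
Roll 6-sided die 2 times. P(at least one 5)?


P(no 5)^2 = (5/6)^2 = 25/36
P(≥1) = 1 - 25/36 = 11/36

P = 11/36 ≈ 30.56%


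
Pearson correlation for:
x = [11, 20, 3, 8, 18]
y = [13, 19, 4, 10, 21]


n=5, Σx=60, Σy=67, Σxy=993, Σx²=918, Σy²=1087
r = (5×993 - 60×67)/√((5×918 - 60²)(5×1087 - 67²))
= 945/√(990×946) = 945/√936540 ≈ 945/967.7500 ≈ 0.9765

r ≈ 0.9765


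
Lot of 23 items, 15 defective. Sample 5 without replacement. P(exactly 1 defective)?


Hypergeometric: C(15,1)×C(8,4)/C(23,5)
= 15×70/33649 = 150/4807

P(X=1) = 150/4807 ≈ 3.12%


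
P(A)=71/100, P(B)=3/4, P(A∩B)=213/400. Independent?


P(A)×P(B) = 213/400
P(A∩B) = 213/400
Equal ✓ → Independent

Yes, independent


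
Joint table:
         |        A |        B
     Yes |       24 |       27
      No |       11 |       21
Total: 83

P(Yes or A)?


P(Yes∨A) = P(Yes) + P(A) - P(Yes∧A)
= (51 + 35 - 24)/83 = 62/83

P = 62/83 ≈ 74.70%


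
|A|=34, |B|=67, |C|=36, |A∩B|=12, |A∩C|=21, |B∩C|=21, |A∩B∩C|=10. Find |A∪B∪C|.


|A∪B∪C| = 34+67+36-12-21-21+10 = 93

|A∪B∪C| = 93


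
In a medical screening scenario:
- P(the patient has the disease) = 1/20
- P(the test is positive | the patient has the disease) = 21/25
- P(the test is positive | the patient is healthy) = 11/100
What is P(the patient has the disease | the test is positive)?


Using Bayes' theorem:
P(A|B) = P(B|A)·P(A) / P(B)

P(the test is positive) = 21/25 × 1/20 + 11/100 × 19/20
= 21/500 + 209/2000 = 293/2000

P(the patient has the disease|the test is positive) = (21/500) / (293/2000) = 84/293

P(the patient has the disease|the test is positive) = 84/293 ≈ 28.67%


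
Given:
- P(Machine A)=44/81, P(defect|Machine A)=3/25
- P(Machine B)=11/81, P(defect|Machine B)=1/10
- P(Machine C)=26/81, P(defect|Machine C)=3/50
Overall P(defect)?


P(B) = Σ P(B|Aᵢ)×P(Aᵢ)
  3/25×44/81 = 44/675
  1/10×11/81 = 11/810
  3/50×26/81 = 13/675
Sum = 397/4050

P(defect) = 397/4050 ≈ 9.80%


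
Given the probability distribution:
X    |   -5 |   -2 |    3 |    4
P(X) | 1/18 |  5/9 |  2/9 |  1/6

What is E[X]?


E[X] = Σ x·P(X=x)
= (-5)×(1/18) + (-2)×(5/9) + (3)×(2/9) + (4)×(1/6)
= -1/18

E[X] = -1/18


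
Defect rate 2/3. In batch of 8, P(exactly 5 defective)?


Binomial: P(X=5) = C(8,5)×p^5×(1-p)^3
= 56 × 32/243 × 1/27 = 1792/6561

P(X=5) = 1792/6561 ≈ 27.31%


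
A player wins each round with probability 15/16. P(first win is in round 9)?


Geometric: P(X=9) = (1-p)^(k-1)×p = (1/16)^8×15/16 = 15/68719476736

P(X=9) = 15/68719476736 ≈ 0.00%


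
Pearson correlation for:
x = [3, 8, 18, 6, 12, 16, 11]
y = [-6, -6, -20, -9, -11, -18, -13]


n=7, Σx=74, Σy=-83, Σxy=-1043, Σx²=954, Σy²=1167
r = (7×(-1043) - 74×(-83))/√((7×954 - 74²)(7×1167 - (-83)²))
= -1159/√(1202×1280) = -1159/√1538560 ≈ -1159/1240.3870 ≈ -0.9344

r ≈ -0.9344


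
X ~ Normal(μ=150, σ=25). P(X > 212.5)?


z = (212.5-150)/25 = 2.5
P(X > 212.5) = 1 - P(Z ≤ 2.5) = 1 - 0.9938 = 0.0062

P(X > 212.5) ≈ 0.0062


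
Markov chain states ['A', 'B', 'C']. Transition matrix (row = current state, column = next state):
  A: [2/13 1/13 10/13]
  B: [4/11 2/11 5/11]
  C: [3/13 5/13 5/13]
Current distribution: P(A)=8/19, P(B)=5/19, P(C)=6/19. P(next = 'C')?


P(next=C) = Σᵢ P(now=i)×P(i→C)
= 8/19×10/13 + 5/19×5/11 + 6/19×5/13
= 80/247 + 25/209 + 30/247 = 1535/2717

P = 1535/2717 ≈ 0.5650


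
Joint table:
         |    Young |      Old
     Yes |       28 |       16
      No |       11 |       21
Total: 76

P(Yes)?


P(Yes) = (28+16)/76 = 44/76 = 11/19

P(Yes) = 11/19 ≈ 57.89%


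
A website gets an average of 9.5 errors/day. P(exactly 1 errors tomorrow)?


Poisson(λ=9.5): P(X=1) = e^(-λ)×λ^k/k!
= e^(-9.5) × 9.5^1 / 1!
≈ 7.485182989e-05 × 9.5 / 1 ≈ 0.000711

P(X=1) ≈ 0.000711 ≈ 0.07%


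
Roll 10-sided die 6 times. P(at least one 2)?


P(no 2)^6 = (9/10)^6 = 531441/1000000
P(≥1) = 1 - 531441/1000000 = 468559/1000000

P = 468559/1000000 ≈ 46.86%


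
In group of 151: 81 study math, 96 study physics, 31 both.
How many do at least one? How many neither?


|A∪B| = 81+96-31 = 146
Neither = 151-146 = 5

At least one: 146; Neither: 5


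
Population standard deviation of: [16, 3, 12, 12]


Mean = 43/4
  (16-43/4)²=441/16
  (3-43/4)²=961/16
  (12-43/4)²=25/16
  (12-43/4)²=25/16
Σ(x-μ)² = 363/4
σ² = (363/4)/4 = 363/16

σ = √(363/16) ≈ 4.7631


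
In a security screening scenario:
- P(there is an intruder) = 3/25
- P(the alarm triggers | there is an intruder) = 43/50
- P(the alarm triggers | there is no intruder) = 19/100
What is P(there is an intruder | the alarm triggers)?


Using Bayes' theorem:
P(A|B) = P(B|A)·P(A) / P(B)

P(the alarm triggers) = 43/50 × 3/25 + 19/100 × 22/25
= 129/1250 + 209/1250 = 169/625

P(there is an intruder|the alarm triggers) = (129/1250) / (169/625) = 129/338

P(there is an intruder|the alarm triggers) = 129/338 ≈ 38.17%


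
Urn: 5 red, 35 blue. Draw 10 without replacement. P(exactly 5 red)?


Hypergeometric: C(5,5)×C(35,5)/C(40,10)
= 1×324632/847660528 = 7/18278

P(X=5) = 7/18278 ≈ 0.04%


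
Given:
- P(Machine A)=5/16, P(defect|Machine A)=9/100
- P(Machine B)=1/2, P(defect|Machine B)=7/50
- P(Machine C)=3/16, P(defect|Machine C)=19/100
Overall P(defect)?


P(B) = Σ P(B|Aᵢ)×P(Aᵢ)
  9/100×5/16 = 9/320
  7/50×1/2 = 7/100
  19/100×3/16 = 57/1600
Sum = 107/800

P(defect) = 107/800 ≈ 13.38%


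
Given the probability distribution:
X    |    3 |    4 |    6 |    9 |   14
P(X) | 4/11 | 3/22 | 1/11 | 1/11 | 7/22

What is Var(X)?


E[X] = 82/11
E[X²] = 863/11
Var(X) = E[X²] - (E[X])² = 863/11 - 6724/121 = 2769/121

Var(X) = 2769/121 ≈ 22.8843


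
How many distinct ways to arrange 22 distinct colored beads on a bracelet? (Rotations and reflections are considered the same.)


Free circular arrangements: rotations and reflections both identified.
(n-1)!/2 = 21!/2 = 51090942171709440000/2 = 25545471085854720000

25545471085854720000


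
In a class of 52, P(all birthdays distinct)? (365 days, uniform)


P(all different) = Π(365-i)/365 for i=0..51
= (365/365)×(364/365)×...×(314/365)
= 0.021995

P ≈ 0.0220 ≈ 2.20%


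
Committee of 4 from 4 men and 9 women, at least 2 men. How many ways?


Count by #men:
  2M,2W: C(4,2)×C(9,2)=216
  3M,1W: C(4,3)×C(9,1)=36
  4M,0W: C(4,4)×C(9,0)=1
Total = 253

253


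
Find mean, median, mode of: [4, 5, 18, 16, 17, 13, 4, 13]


Sorted: [4, 4, 5, 13, 13, 16, 17, 18]
Mean = 90/8 = 45/4
Median = 13
Freq: {4: 2, 5: 1, 18: 1, 16: 1, 17: 1, 13: 2}
Mode: [4, 13]

Mean=45/4, Median=13, Mode=[4, 13]


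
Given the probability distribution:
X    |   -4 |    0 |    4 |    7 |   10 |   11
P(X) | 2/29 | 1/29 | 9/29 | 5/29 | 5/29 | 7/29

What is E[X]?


E[X] = Σ x·P(X=x)
= (-4)×(2/29) + (0)×(1/29) + (4)×(9/29) + (7)×(5/29) + (10)×(5/29) + (11)×(7/29)
= 190/29

E[X] = 190/29


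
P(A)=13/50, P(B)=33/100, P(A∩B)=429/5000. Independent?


P(A)×P(B) = 429/5000
P(A∩B) = 429/5000
Equal ✓ → Independent

Yes, independent


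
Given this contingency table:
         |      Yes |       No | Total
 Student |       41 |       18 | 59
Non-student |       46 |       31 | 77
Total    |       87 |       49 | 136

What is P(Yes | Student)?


P(Yes | Student) = 41/(41+18) = 41/59

P(Yes|Student) = 41/59 ≈ 69.49%


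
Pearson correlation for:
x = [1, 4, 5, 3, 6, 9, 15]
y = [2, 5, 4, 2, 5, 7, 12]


n=7, Σx=43, Σy=37, Σxy=321, Σx²=393, Σy²=267
r = (7×321 - 43×37)/√((7×393 - 43²)(7×267 - 37²))
= 656/√(902×500) = 656/√451000 ≈ 656/671.5653 ≈ 0.9768

r ≈ 0.9768


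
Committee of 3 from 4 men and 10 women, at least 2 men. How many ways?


Count by #men:
  2M,1W: C(4,2)×C(10,1)=60
  3M,0W: C(4,3)×C(10,0)=4
Total = 64

64


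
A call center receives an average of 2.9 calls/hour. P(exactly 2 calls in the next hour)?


Poisson(λ=2.9): P(X=2) = e^(-λ)×λ^k/k!
= e^(-2.9) × 2.9^2 / 2!
≈ 0.05502322006 × 8.41 / 2 ≈ 0.231373

P(X=2) ≈ 0.231373 ≈ 23.14%


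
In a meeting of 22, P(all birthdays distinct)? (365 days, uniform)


P(all different) = Π(365-i)/365 for i=0..21
= (365/365)×(364/365)×...×(344/365)
= 0.524305

P ≈ 0.5243 ≈ 52.43%


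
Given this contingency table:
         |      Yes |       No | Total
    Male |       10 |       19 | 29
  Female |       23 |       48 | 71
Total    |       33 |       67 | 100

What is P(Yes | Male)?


P(Yes | Male) = 10/(10+19) = 10/29

P(Yes|Male) = 10/29 ≈ 34.48%


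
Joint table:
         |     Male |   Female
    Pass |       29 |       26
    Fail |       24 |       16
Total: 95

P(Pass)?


P(Pass) = (29+26)/95 = 55/95 = 11/19

P(Pass) = 11/19 ≈ 57.89%


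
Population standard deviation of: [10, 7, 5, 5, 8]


Mean = 35/5 = 7
  (10-7)²=9
  (7-7)²=0
  (5-7)²=4
  (5-7)²=4
  (8-7)²=1
Σ(x-μ)² = 18
σ² = 18/5

σ = √(18/5) ≈ 1.8974


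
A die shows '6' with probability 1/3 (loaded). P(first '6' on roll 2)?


Geometric: P(X=2) = (1-p)^(k-1)×p = (2/3)^1×1/3 = 2/9

P(X=2) = 2/9 ≈ 22.22%


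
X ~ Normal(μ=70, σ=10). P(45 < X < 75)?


z₁=(45-70)/10=-2.5, z₂=(75-70)/10=0.5
P = Φ(0.5) - Φ(-2.5) = 0.691462 - 0.006210 = 0.685252 ≈ 0.6853

P(45 < X < 75) ≈ 0.6853


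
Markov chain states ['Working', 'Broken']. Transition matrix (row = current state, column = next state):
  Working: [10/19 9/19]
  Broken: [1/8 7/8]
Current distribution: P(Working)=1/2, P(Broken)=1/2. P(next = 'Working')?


P(next=Working) = Σᵢ P(now=i)×P(i→Working)
= 1/2×10/19 + 1/2×1/8
= 5/19 + 1/16 = 99/304

P = 99/304 ≈ 0.3257


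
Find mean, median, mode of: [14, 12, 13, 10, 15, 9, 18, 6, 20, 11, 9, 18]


Sorted: [6, 9, 9, 10, 11, 12, 13, 14, 15, 18, 18, 20]
Mean = 155/12
Median = 25/2
Freq: {14: 1, 12: 1, 13: 1, 10: 1, 15: 1, 9: 2, 18: 2, 6: 1, 20: 1, 11: 1}
Mode: [9, 18]

Mean=155/12, Median=25/2, Mode=[9, 18]


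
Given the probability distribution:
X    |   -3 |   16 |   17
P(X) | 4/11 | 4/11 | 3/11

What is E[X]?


E[X] = Σ x·P(X=x)
= (-3)×(4/11) + (16)×(4/11) + (17)×(3/11)
= 103/11

E[X] = 103/11


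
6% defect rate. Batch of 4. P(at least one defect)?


P(all good) = (47/50)^4 = 4879681/6250000
P(≥1 defect) = 1370319/6250000

P = 1370319/6250000 ≈ 21.93%


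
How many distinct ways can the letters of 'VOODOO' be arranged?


Letters: 6, freq: {'V': 1, 'O': 4, 'D': 1}
6!/(1!×4!×1!) = 720/24 = 30

30


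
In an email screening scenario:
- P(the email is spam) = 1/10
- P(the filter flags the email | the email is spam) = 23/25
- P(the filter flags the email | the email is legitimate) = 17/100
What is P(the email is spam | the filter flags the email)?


Using Bayes' theorem:
P(A|B) = P(B|A)·P(A) / P(B)

P(the filter flags the email) = 23/25 × 1/10 + 17/100 × 9/10
= 23/250 + 153/1000 = 49/200

P(the email is spam|the filter flags the email) = (23/250) / (49/200) = 92/245

P(the email is spam|the filter flags the email) = 92/245 ≈ 37.55%


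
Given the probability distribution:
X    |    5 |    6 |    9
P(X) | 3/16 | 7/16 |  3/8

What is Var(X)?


E[X] = 111/16
E[X²] = 813/16
Var(X) = E[X²] - (E[X])² = 813/16 - 12321/256 = 687/256

Var(X) = 687/256 ≈ 2.6836


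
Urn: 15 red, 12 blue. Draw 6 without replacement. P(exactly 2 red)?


Hypergeometric: C(15,2)×C(12,4)/C(27,6)
= 105×495/296010 = 105/598

P(X=2) = 105/598 ≈ 17.56%


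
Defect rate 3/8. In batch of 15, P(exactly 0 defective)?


Binomial: P(X=0) = C(15,0)×p^0×(1-p)^15
= 1 × 1 × 30517578125/35184372088832 = 30517578125/35184372088832

P(X=0) = 30517578125/35184372088832 ≈ 0.09%


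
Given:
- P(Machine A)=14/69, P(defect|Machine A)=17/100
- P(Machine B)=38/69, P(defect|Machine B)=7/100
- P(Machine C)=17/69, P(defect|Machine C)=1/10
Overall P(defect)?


P(B) = Σ P(B|Aᵢ)×P(Aᵢ)
  17/100×14/69 = 119/3450
  7/100×38/69 = 133/3450
  1/10×17/69 = 17/690
Sum = 337/3450

P(defect) = 337/3450 ≈ 9.77%


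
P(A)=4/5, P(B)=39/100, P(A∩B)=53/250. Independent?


P(A)×P(B) = 39/125
P(A∩B) = 53/250
Not equal → NOT independent

No, not independent


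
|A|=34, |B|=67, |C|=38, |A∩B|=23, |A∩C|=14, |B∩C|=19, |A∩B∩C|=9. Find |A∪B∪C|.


|A∪B∪C| = 34+67+38-23-14-19+9 = 92

|A∪B∪C| = 92


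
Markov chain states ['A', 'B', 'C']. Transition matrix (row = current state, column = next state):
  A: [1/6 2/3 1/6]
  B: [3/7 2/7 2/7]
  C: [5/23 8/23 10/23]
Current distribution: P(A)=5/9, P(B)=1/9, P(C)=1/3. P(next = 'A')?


P(next=A) = Σᵢ P(now=i)×P(i→A)
= 5/9×1/6 + 1/9×3/7 + 1/3×5/23
= 5/54 + 1/21 + 5/69 = 1849/8694

P = 1849/8694 ≈ 0.2127


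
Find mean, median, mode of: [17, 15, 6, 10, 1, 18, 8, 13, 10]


Sorted: [1, 6, 8, 10, 10, 13, 15, 17, 18]
Mean = 98/9
Median = 10
Freq: {17: 1, 15: 1, 6: 1, 10: 2, 1: 1, 18: 1, 8: 1, 13: 1}
Mode: [10]

Mean=98/9, Median=10, Mode=10


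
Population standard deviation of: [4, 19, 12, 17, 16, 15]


Mean = 83/6
  (4-83/6)²=3481/36
  (19-83/6)²=961/36
  (12-83/6)²=121/36
  (17-83/6)²=361/36
  (16-83/6)²=169/36
  (15-83/6)²=49/36
Σ(x-μ)² = 857/6
σ² = (857/6)/6 = 857/36

σ = √(857/36) ≈ 4.8791


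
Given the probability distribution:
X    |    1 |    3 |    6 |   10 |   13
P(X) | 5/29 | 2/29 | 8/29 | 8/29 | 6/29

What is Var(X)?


E[X] = 217/29
E[X²] = 2125/29
Var(X) = E[X²] - (E[X])² = 2125/29 - 47089/841 = 14536/841

Var(X) = 14536/841 ≈ 17.2842


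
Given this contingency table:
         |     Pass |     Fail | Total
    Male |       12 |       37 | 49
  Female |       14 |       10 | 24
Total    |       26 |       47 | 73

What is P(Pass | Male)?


P(Pass | Male) = 12/(12+37) = 12/49

P(Pass|Male) = 12/49 ≈ 24.49%


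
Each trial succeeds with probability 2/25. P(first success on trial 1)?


Geometric: P(X=1) = (1-p)^(k-1)×p = (23/25)^0×2/25 = 2/25

P(X=1) = 2/25 ≈ 8.00%


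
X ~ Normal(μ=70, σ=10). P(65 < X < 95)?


z₁=(65-70)/10=-0.5, z₂=(95-70)/10=2.5
P = Φ(2.5) - Φ(-0.5) = 0.993790 - 0.308538 = 0.685252 ≈ 0.6853

P(65 < X < 95) ≈ 0.6853


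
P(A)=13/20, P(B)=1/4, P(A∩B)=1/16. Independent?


P(A)×P(B) = 13/80
P(A∩B) = 1/16
Not equal → NOT independent

No, not independent


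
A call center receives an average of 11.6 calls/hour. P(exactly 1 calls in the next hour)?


Poisson(λ=11.6): P(X=1) = e^(-λ)×λ^k/k!
= e^(-11.6) × 11.6^1 / 1!
≈ 9.166087736e-06 × 11.6 / 1 ≈ 0.000106

P(X=1) ≈ 0.000106 ≈ 0.01%


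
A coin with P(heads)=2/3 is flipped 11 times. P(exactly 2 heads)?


Binomial: P(X=2) = C(11,2)×p^2×(1-p)^9
= 55 × 4/9 × 1/19683 = 220/177147

P(X=2) = 220/177147 ≈ 0.12%


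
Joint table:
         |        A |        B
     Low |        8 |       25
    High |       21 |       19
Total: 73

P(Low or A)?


P(Low∨A) = P(Low) + P(A) - P(Low∧A)
= (33 + 29 - 8)/73 = 54/73

P = 54/73 ≈ 73.97%


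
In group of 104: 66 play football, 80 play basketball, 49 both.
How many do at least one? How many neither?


|A∪B| = 66+80-49 = 97
Neither = 104-97 = 7

At least one: 97; Neither: 7


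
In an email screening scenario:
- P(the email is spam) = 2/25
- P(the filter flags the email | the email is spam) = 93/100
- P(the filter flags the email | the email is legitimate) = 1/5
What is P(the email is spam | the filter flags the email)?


Using Bayes' theorem:
P(A|B) = P(B|A)·P(A) / P(B)

P(the filter flags the email) = 93/100 × 2/25 + 1/5 × 23/25
= 93/1250 + 23/125 = 323/1250

P(the email is spam|the filter flags the email) = (93/1250) / (323/1250) = 93/323

P(the email is spam|the filter flags the email) = 93/323 ≈ 28.79%


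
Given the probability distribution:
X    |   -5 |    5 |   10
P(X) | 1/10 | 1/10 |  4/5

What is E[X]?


E[X] = Σ x·P(X=x)
= (-5)×(1/10) + (5)×(1/10) + (10)×(4/5)
= 8

E[X] = 8


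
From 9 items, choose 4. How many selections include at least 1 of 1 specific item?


Complement: C(9,4) - C(8,4) = 126 - 70 = 56

56


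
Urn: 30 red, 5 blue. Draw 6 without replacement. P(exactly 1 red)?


Hypergeometric: C(30,1)×C(5,5)/C(35,6)
= 30×1/1623160 = 3/162316

P(X=1) = 3/162316 ≈ 0.00%


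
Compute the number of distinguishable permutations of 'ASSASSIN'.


Letters: 8, freq: {'A': 2, 'S': 4, 'I': 1, 'N': 1}
8!/(2!×4!×1!×1!) = 40320/48 = 840

840


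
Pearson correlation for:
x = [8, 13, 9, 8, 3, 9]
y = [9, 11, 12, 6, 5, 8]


n=6, Σx=50, Σy=51, Σxy=458, Σx²=468, Σy²=471
r = (6×458 - 50×51)/√((6×468 - 50²)(6×471 - 51²))
= 198/√(308×225) = 198/√69300 ≈ 198/263.2489 ≈ 0.7521

r ≈ 0.7521


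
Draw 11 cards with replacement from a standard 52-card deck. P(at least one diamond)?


P(not a diamond) = 39/52 = 3/4
P(none in 11 draws) = (3/4)^11 = 177147/4194304
P(≥1 diamond) = 1 - 177147/4194304 = 4017157/4194304

P = 4017157/4194304 ≈ 95.78%


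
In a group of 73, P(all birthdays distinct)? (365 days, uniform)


P(all different) = Π(365-i)/365 for i=0..72
= (365/365)×(364/365)×...×(293/365)
= 0.000439

P ≈ 0.0004 ≈ 0.04%


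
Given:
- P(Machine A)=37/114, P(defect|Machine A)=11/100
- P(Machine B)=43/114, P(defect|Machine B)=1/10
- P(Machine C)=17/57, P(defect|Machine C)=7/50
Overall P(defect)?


P(B) = Σ P(B|Aᵢ)×P(Aᵢ)
  11/100×37/114 = 407/11400
  1/10×43/114 = 43/1140
  7/50×17/57 = 119/2850
Sum = 1313/11400

P(defect) = 1313/11400 ≈ 11.52%


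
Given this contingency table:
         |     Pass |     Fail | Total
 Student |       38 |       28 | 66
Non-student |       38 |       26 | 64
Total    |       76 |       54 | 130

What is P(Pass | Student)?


P(Pass | Student) = 38/(38+28) = 38/66 = 19/33

P(Pass|Student) = 19/33 ≈ 57.58%


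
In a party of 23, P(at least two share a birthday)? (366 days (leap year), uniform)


P(all different) = Π(366-i)/366 for i=0..22
= 0.493677
P(match) = 1 - 0.493677 = 0.506323

P ≈ 0.5063 ≈ 50.63%


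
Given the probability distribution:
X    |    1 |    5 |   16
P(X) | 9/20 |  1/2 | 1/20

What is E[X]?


E[X] = Σ x·P(X=x)
= (1)×(9/20) + (5)×(1/2) + (16)×(1/20)
= 15/4

E[X] = 15/4


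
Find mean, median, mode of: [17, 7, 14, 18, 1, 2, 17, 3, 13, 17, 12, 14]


Sorted: [1, 2, 3, 7, 12, 13, 14, 14, 17, 17, 17, 18]
Mean = 135/12 = 45/4
Median = 27/2
Freq: {17: 3, 7: 1, 14: 2, 18: 1, 1: 1, 2: 1, 3: 1, 13: 1, 12: 1}
Mode: [17]

Mean=45/4, Median=27/2, Mode=17


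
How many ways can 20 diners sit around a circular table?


Circular arrangements of 20 distinct objects: fix one position to break rotational symmetry.
(n-1)! = 19! = 121645100408832000

121645100408832000
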